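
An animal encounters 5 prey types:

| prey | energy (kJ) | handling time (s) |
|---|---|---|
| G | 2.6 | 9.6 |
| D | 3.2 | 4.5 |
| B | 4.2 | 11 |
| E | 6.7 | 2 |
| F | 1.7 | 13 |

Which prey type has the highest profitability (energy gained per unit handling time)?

Profitability E/h (kJ/s): G = 2.6/9.6 = 0.271, D = 3.2/4.5 = 0.711, B = 4.2/11 = 0.382, E = 6.7/2 = 3.35, F = 1.7/13 = 0.131.
Ranked: E > D > B > G > F.

E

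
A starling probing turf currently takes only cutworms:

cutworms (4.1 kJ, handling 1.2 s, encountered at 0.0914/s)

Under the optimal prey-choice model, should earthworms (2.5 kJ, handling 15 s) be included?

On cutworms alone, R = ΣλE/(1+Σλh) = 0.3747/1.11 = 0.3377 kJ/s.
earthworms: E/h = 2.5/15 = 0.1667 kJ/s.
Since 0.1667 < R, time spent handling earthworms is better spent searching.

No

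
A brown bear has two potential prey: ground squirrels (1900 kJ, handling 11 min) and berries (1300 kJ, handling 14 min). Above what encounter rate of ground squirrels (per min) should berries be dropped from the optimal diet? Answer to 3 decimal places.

0.106 per min

Drop berries once their profitability E₂/h₂ falls below the rate achievable on ground squirrels alone: E₂/h₂ = λE₁/(1 + λh₁).
Solve for λ: λE₁h₂ = E₂(1 + λh₁) → λ(E₁h₂ − E₂h₁) = E₂ → λ = E₂/(E₁h₂ − E₂h₁).
λ = 1300/(1900×14 − 1300×11) = 1300/1.23e+04 = 0.1057 per min.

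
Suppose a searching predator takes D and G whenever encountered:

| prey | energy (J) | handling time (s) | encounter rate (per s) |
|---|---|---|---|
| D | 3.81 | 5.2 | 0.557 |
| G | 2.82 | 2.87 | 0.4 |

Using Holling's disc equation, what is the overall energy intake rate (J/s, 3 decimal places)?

0.644 J/s

R = Σλ_iE_i / (1 + Σλ_ih_i)
Numerator: 0.557×3.81 + 0.4×2.82 = 3.25
Denominator: 1 + 0.557×5.2 + 0.4×2.87 = 5.044
R = 3.25/5.044 = 0.6443 J/s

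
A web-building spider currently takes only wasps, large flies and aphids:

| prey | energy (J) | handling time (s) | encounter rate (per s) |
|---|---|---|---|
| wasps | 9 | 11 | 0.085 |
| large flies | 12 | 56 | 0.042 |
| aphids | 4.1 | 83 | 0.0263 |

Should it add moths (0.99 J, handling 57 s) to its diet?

On wasps, large flies and aphids alone, R = ΣλE/(1+Σλh) = 1.377/6.47 = 0.2128 J/s.
Profitability of moths: 0.99/57 = 0.01737 J/s.
0.01737 < 0.2128, so adding moths would lower the average — exclude it.

No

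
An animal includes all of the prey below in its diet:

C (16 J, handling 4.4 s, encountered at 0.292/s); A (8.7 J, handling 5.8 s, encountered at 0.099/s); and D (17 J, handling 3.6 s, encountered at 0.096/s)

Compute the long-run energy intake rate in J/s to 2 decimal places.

2.24 J/s

R = Σλ_iE_i / (1 + Σλ_ih_i)
Numerator: 0.292×16 + 0.099×8.7 + 0.096×17 = 7.165
Denominator: 1 + 0.292×4.4 + 0.099×5.8 + 0.096×3.6 = 3.205
R = 7.165/3.205 = 2.236 J/s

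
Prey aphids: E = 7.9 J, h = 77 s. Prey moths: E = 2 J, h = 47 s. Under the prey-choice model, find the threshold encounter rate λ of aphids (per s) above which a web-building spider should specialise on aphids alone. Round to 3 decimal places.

Drop moths once their profitability E₂/h₂ falls below the rate achievable on aphids alone: E₂/h₂ = λE₁/(1 + λh₁).
Solve for λ: λE₁h₂ = E₂(1 + λh₁) → λ(E₁h₂ − E₂h₁) = E₂ → λ = E₂/(E₁h₂ − E₂h₁).
λ = 2/(7.9×47 − 2×77) = 2/217.3 = 0.009204 per s.

0.009 per s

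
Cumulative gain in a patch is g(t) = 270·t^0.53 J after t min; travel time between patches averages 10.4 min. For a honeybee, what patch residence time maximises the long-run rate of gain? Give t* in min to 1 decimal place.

11.7 min

Maximise g(t)/(T+t): set derivative to zero → g'(t)(T+t) = g(t).
g'(t) = 0.53·270·t^-0.47. Setting 0.53·270·t^-0.47 = 270·t^0.53/(10.4+t) gives 0.53(10.4+t) = t, so 0.47·t = 0.53×10.4.
t* = 0.53×10.4/0.47 = 11.73 min.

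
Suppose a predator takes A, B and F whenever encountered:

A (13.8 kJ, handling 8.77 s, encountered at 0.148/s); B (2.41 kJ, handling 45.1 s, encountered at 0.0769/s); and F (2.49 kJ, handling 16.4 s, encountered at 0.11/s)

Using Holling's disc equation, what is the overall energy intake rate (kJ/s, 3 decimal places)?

0.330 kJ/s

R = Σλ_iE_i / (1 + Σλ_ih_i)
Numerator: 0.148×13.8 + 0.0769×2.41 + 0.11×2.49 = 2.502
Denominator: 1 + 0.148×8.77 + 0.0769×45.1 + 0.11×16.4 = 7.57
R = 2.502/7.57 = 0.3305 kJ/s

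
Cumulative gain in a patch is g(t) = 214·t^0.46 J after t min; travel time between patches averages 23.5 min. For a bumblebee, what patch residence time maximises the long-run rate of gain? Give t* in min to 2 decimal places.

By the marginal value theorem, leave when the instantaneous gain rate g'(t) equals the habitat-wide average g(t)/(T + t).
g'(t) = 0.46·214·t^-0.54. Setting 0.46·214·t^-0.54 = 214·t^0.46/(23.5+t) gives 0.46(23.5+t) = t, so 0.54·t = 0.46×23.5.
t* = 0.46×23.5/0.54 = 20.02 min.

20.02 min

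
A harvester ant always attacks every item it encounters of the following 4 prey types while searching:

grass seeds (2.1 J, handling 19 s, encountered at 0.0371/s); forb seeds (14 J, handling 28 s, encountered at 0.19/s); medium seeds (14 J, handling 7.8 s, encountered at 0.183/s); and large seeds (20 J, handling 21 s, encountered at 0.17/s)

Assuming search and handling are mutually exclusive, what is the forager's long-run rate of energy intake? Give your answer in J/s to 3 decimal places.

R = Σλ_iE_i / (1 + Σλ_ih_i)
Numerator: 0.0371×2.1 + 0.19×14 + 0.183×14 + 0.17×20 = 8.7
Denominator: 1 + 0.0371×19 + 0.19×28 + 0.183×7.8 + 0.17×21 = 12.02
R = 8.7/12.02 = 0.7236 J/s

0.724 J/s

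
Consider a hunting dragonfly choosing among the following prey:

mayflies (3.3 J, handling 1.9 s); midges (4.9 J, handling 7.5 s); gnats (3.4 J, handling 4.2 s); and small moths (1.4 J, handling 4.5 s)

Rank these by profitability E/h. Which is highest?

mayflies

Profitability E/h (J/s): mayflies = 3.3/1.9 = 1.74, midges = 4.9/7.5 = 0.653, gnats = 3.4/4.2 = 0.81, small moths = 1.4/4.5 = 0.311.
Ranked: mayflies > gnats > midges > small moths.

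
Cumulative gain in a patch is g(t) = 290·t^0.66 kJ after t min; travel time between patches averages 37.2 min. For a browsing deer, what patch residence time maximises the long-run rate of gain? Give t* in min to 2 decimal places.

72.21 min

Maximise g(t)/(T+t): set derivative to zero → g'(t)(T+t) = g(t).
g'(t) = 0.66·290·t^-0.34. Setting 0.66·290·t^-0.34 = 290·t^0.66/(37.2+t) gives 0.66(37.2+t) = t, so 0.34·t = 0.66×37.2.
t* = 0.66×37.2/0.34 = 72.21 min.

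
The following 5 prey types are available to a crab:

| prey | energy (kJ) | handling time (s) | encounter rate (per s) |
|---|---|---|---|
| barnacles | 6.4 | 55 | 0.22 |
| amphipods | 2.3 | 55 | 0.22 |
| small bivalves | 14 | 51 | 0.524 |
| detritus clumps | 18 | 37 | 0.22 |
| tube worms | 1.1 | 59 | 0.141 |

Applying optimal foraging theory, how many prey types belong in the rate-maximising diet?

1

Profitabilities (E/h, kJ/s): detritus clumps 0.486, small bivalves 0.275, barnacles 0.116, amphipods 0.0418, tube worms 0.0186. Add prey in this order while the next type's profitability exceeds the intake rate on those already taken.
Rate on top 1: 0.4333. small bivalves: 0.275 < 0.4333 → exclude; stop.
Optimal diet: detritus clumps — 1 of 5 types.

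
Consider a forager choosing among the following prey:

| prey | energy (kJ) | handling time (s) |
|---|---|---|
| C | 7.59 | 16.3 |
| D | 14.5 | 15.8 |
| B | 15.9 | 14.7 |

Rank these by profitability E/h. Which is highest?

In descending order of E/h:
B: 15.9/14.7 = 1.08 kJ/s
D: 14.5/15.8 = 0.918 kJ/s
C: 7.59/16.3 = 0.466 kJ/s

B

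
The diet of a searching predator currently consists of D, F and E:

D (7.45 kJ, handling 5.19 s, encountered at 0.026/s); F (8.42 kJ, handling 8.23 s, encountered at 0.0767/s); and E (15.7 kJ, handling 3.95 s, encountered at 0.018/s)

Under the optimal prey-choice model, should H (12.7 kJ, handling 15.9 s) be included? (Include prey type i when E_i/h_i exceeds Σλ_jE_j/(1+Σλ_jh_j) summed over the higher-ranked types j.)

Yes

Current rate: (0.026×7.45 + 0.0767×8.42 + 0.018×15.7)/(1 + 0.026×5.19 + 0.0767×8.23 + 0.018×3.95) = 0.6107 kJ/s.
Profitability of H: 12.7/15.9 = 0.7987 kJ/s.
Since 0.7987 > R, including H increases the long-run rate.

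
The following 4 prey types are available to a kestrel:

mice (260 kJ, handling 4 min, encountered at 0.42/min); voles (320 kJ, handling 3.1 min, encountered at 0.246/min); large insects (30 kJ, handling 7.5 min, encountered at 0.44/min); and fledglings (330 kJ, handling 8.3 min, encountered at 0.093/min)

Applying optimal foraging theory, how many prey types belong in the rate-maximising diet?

2

Profitabilities (E/h, kJ/min): voles 103, mice 65, fledglings 39.8, large insects 4. Add prey in this order while the next type's profitability exceeds the intake rate on those already taken.
Rate on top 1: 44.66. mice: 65 > 44.66 → include.
Rate on top 2: 54.59. fledglings: 39.8 < 54.59 → exclude; stop.
Optimal diet: voles, mice — 2 of 4 types.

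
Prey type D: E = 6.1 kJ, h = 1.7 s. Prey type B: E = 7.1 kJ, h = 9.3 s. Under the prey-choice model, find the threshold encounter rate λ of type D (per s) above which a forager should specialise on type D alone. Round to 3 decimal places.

0.159 per s

Drop type B once their profitability E₂/h₂ falls below the rate achievable on type D alone: E₂/h₂ = λE₁/(1 + λh₁).
Solve for λ: λE₁h₂ = E₂(1 + λh₁) → λ(E₁h₂ − E₂h₁) = E₂ → λ = E₂/(E₁h₂ − E₂h₁).
λ = 7.1/(6.1×9.3 − 7.1×1.7) = 7.1/44.66 = 0.159 per s.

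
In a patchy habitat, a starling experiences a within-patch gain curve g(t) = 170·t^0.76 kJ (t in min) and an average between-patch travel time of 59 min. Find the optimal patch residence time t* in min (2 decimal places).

Optimal t* satisfies g'(t*) = g(t*)/(T + t*).
g'(t) = 0.76·170·t^-0.24. Setting 0.76·170·t^-0.24 = 170·t^0.76/(59+t) gives 0.76(59+t) = t, so 0.24·t = 0.76×59.
t* = 0.76×59/0.24 = 186.8 min.

186.83 min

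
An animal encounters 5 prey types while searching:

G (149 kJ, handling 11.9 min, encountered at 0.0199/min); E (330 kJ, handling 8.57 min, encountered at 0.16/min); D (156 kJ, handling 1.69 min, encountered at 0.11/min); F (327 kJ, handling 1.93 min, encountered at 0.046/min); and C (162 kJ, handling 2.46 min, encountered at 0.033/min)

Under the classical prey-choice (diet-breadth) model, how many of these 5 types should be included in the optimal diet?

Rank by E/h (kJ/min): F 169, D 92.3, C 65.9, E 38.5, G 12.5. Include each in turn until the next type's E/h falls below the running intake rate.
Rate on top 1: 13.82. D: 92.3 > 13.82 → include.
Rate on top 2: 25.26. C: 65.9 > 25.26 → include.
Rate on top 3: 27.69. E: 38.5 > 27.69 → include.
Rate on top 4: 33.13. G: 12.5 < 33.13 → exclude; stop.
Optimal diet: F, D, C, E — 4 of 5 types.

4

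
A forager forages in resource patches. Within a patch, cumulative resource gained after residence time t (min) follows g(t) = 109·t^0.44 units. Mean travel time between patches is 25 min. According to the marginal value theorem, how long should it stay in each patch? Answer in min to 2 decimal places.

19.64 min

By the marginal value theorem, leave when the instantaneous gain rate g'(t) equals the habitat-wide average g(t)/(T + t).
g'(t) = 0.44·109·t^-0.56. Setting 0.44·109·t^-0.56 = 109·t^0.44/(25+t) gives 0.44(25+t) = t, so 0.56·t = 0.44×25.
t* = 0.44×25/0.56 = 19.64 min.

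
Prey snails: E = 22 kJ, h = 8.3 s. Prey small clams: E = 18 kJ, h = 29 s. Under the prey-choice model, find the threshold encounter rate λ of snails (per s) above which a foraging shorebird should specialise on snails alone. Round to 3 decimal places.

Drop small clams once their profitability E₂/h₂ falls below the rate achievable on snails alone: E₂/h₂ = λE₁/(1 + λh₁).
Solve for λ: λE₁h₂ = E₂(1 + λh₁) → λ(E₁h₂ − E₂h₁) = E₂ → λ = E₂/(E₁h₂ − E₂h₁).
λ = 18/(22×29 − 18×8.3) = 18/488.6 = 0.03684 per s.

0.037 per s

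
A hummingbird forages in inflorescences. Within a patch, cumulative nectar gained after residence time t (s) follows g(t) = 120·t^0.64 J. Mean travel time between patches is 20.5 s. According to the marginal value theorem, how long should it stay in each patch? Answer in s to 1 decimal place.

Maximise g(t)/(T+t): set derivative to zero → g'(t)(T+t) = g(t).
g'(t) = 0.64·120·t^-0.36. Setting 0.64·120·t^-0.36 = 120·t^0.64/(20.5+t) gives 0.64(20.5+t) = t, so 0.36·t = 0.64×20.5.
t* = 0.64×20.5/0.36 = 36.44 s.

36.4 s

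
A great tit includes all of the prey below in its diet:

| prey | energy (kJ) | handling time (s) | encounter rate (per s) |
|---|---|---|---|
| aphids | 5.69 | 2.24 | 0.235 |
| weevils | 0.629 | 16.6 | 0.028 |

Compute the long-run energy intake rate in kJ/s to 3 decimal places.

0.680 kJ/s

R = Σλ_iE_i / (1 + Σλ_ih_i)
Numerator: 0.235×5.69 + 0.028×0.629 = 1.355
Denominator: 1 + 0.235×2.24 + 0.028×16.6 = 1.991
R = 1.355/1.991 = 0.6804 kJ/s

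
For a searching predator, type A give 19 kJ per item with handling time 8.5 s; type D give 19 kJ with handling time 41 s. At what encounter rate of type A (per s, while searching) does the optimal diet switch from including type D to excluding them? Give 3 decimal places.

0.031 per s

At the threshold, the rate on type A alone equals the profitability of type D: λ·19/(1 + λ·8.5) = 19/41 = 0.4634.
Rearranging, λ(19 − 0.4634×8.5) = 0.4634, so λ = 0.4634/15.06 = 0.03077 per s.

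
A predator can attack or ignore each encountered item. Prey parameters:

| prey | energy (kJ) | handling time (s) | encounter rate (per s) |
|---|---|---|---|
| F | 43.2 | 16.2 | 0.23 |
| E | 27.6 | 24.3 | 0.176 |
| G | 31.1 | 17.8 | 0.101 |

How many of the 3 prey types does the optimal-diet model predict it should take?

Rank by E/h (kJ/s): F 2.67, G 1.75, E 1.14. Include each in turn until the next type's E/h falls below the running intake rate.
Rate on top 1: 2.102. G: 1.75 < 2.102 → exclude; stop.
Optimal diet: F — 1 of 3 types.

1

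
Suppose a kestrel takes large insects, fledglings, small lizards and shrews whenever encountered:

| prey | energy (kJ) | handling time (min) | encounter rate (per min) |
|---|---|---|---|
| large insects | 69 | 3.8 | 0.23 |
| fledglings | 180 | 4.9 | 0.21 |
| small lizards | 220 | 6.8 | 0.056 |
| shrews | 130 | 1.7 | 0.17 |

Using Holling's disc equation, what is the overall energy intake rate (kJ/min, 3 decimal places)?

24.656 kJ/min

R = (0.23×69 + 0.21×180 + 0.056×220 + 0.17×130) / (1 + 0.23×3.8 + 0.21×4.9 + 0.056×6.8 + 0.17×1.7) = 88.09/3.573 = 24.66 kJ/min.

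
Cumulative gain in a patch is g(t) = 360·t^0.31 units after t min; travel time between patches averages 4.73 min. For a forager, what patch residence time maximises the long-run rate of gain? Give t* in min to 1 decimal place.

Optimal t* satisfies g'(t*) = g(t*)/(T + t*).
g'(t) = 0.31·360·t^-0.69. Setting 0.31·360·t^-0.69 = 360·t^0.31/(4.73+t) gives 0.31(4.73+t) = t, so 0.69·t = 0.31×4.73.
t* = 0.31×4.73/0.69 = 2.125 min.

2.1 min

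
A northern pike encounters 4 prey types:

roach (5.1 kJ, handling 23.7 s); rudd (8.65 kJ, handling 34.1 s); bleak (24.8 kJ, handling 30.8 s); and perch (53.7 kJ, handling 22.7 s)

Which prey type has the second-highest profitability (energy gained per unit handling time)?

In descending order of E/h:
perch: 53.7/22.7 = 2.37 kJ/s
bleak: 24.8/30.8 = 0.805 kJ/s
rudd: 8.65/34.1 = 0.254 kJ/s
roach: 5.1/23.7 = 0.215 kJ/s

bleak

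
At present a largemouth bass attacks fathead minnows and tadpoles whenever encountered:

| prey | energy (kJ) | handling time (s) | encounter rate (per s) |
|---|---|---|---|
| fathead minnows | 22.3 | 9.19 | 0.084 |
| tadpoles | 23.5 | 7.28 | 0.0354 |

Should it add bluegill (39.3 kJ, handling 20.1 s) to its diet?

Intake rate on the current diet: R = (0.084×22.3 + 0.0354×23.5) / (1 + 0.084×9.19 + 0.0354×7.28) = 2.705/2.03 = 1.333 kJ/s.
Profitability of bluegill: 39.3/20.1 = 1.955 kJ/s.
1.955 > 1.333, so adding bluegill raises the average — include it.

Yes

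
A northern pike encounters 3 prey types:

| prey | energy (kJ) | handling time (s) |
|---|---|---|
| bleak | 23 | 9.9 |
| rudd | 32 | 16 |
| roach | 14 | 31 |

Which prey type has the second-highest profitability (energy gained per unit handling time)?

In descending order of E/h:
bleak: 23/9.9 = 2.32 kJ/s
rudd: 32/16 = 2 kJ/s
roach: 14/31 = 0.452 kJ/s

rudd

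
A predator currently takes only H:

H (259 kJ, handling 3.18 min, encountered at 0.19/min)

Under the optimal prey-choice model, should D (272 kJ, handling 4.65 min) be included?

Yes

Intake rate on the current diet: R = (0.19×259) / (1 + 0.19×3.18) = 49.21/1.604 = 30.68 kJ/min.
D: E/h = 272/4.65 = 58.49 kJ/min.
Since 58.49 > R, including D increases the long-run rate.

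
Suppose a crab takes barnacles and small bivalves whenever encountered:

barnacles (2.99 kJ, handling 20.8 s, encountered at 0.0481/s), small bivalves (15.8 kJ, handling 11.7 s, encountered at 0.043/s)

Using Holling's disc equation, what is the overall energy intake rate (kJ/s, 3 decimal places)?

R = Σλ_iE_i / (1 + Σλ_ih_i)
Numerator: 0.0481×2.99 + 0.043×15.8 = 0.8232
Denominator: 1 + 0.0481×20.8 + 0.043×11.7 = 2.504
R = 0.8232/2.504 = 0.3288 kJ/s

0.329 kJ/s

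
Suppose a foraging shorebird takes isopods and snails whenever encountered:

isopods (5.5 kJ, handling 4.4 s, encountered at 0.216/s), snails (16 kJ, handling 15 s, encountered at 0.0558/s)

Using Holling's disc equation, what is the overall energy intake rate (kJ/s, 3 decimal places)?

R = (0.216×5.5 + 0.0558×16) / (1 + 0.216×4.4 + 0.0558×15) = 2.081/2.787 = 0.7465 kJ/s.

0.747 kJ/s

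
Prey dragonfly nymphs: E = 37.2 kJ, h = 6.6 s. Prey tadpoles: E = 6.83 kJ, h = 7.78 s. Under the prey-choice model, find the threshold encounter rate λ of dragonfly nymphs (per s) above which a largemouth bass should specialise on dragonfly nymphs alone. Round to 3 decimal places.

0.028 per s

At the threshold, the rate on dragonfly nymphs alone equals the profitability of tadpoles: λ·37.2/(1 + λ·6.6) = 6.83/7.78 = 0.8779.
Rearranging, λ(37.2 − 0.8779×6.6) = 0.8779, so λ = 0.8779/31.41 = 0.02795 per s.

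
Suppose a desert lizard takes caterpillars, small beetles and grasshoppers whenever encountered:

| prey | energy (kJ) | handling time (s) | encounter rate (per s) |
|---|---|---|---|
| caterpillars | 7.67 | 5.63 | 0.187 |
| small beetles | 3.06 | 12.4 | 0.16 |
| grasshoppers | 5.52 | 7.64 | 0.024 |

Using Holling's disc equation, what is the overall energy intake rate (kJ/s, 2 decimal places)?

R = (0.187×7.67 + 0.16×3.06 + 0.024×5.52) / (1 + 0.187×5.63 + 0.16×12.4 + 0.024×7.64) = 2.056/4.22 = 0.4873 kJ/s.

0.49 kJ/s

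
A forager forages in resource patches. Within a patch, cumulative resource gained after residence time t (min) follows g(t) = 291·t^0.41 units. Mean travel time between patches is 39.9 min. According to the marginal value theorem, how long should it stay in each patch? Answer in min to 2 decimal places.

27.73 min

Optimal t* satisfies g'(t*) = g(t*)/(T + t*).
g'(t) = 0.41·291·t^-0.59. Setting 0.41·291·t^-0.59 = 291·t^0.41/(39.9+t) gives 0.41(39.9+t) = t, so 0.59·t = 0.41×39.9.
t* = 0.41×39.9/0.59 = 27.73 min.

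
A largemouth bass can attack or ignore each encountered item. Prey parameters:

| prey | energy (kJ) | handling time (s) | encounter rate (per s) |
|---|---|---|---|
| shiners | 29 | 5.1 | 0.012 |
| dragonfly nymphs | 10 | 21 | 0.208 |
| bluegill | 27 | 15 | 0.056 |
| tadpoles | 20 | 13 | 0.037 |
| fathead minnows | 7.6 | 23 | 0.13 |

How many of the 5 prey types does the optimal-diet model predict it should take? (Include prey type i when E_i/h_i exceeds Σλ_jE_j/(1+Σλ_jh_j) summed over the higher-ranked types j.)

3

E/h in descending order: shiners 5.69, bluegill 1.8, tadpoles 1.54, dragonfly nymphs 0.476, fathead minnows 0.33 kJ/s. The optimal diet is the largest prefix of this list for which every included type satisfies E_i/h_i > R on the types above it.
Rate on top 1: 0.3279. bluegill: 1.8 > 0.3279 → include.
Rate on top 2: 0.9783. tadpoles: 1.54 > 0.9783 → include.
Rate on top 3: 1.091. dragonfly nymphs: 0.476 < 1.091 → exclude; stop.
Optimal diet: shiners, bluegill, tadpoles — 3 of 5 types.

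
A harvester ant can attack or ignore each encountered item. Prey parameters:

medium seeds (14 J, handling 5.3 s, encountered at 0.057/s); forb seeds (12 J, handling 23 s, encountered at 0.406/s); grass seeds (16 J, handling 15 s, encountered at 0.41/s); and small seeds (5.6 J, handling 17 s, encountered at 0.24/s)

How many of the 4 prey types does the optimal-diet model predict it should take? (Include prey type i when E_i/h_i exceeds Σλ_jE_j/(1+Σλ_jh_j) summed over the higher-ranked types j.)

Profitabilities (E/h, J/s): medium seeds 2.64, grass seeds 1.07, forb seeds 0.522, small seeds 0.329. Add prey in this order while the next type's profitability exceeds the intake rate on those already taken.
Rate on top 1: 0.6129. grass seeds: 1.07 > 0.6129 → include.
Rate on top 2: 0.9874. forb seeds: 0.522 < 0.9874 → exclude; stop.
Optimal diet: medium seeds, grass seeds — 2 of 4 types.

2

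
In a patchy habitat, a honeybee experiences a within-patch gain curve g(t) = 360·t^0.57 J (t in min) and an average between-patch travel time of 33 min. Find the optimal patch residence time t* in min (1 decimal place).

By the marginal value theorem, leave when the instantaneous gain rate g'(t) equals the habitat-wide average g(t)/(T + t).
g'(t) = 0.57·360·t^-0.43. Setting 0.57·360·t^-0.43 = 360·t^0.57/(33+t) gives 0.57(33+t) = t, so 0.43·t = 0.57×33.
t* = 0.57×33/0.43 = 43.74 min.

43.7 min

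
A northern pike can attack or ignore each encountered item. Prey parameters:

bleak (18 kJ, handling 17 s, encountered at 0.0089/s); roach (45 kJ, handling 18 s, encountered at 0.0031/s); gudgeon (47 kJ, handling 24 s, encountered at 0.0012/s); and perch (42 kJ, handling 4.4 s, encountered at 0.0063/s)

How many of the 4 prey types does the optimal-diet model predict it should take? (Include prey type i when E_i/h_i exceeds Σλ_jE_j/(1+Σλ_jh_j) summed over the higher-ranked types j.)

4

Rank by E/h (kJ/s): perch 9.55, roach 2.5, gudgeon 1.96, bleak 1.06. Include each in turn until the next type's E/h falls below the running intake rate.
Rate on top 1: 0.2575. roach: 2.5 > 0.2575 → include.
Rate on top 2: 0.373. gudgeon: 1.96 > 0.373 → include.
Rate on top 3: 0.414. bleak: 1.06 > 0.414 → include.
Optimal diet: perch, roach, gudgeon, bleak — 4 of 4 types.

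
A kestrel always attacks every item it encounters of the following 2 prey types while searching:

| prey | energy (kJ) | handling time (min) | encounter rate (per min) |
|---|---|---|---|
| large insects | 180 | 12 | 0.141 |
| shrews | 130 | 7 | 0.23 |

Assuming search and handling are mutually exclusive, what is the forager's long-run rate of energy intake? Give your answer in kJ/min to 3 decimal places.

12.850 kJ/min

Energy encountered per unit search time: 0.141×180 + 0.23×130 = 55.28 kJ/min.
Handling time per unit search time: 0.141×12 + 0.23×7 = 3.302.
Rate = 55.28/(1 + 3.302) = 12.85 kJ/min.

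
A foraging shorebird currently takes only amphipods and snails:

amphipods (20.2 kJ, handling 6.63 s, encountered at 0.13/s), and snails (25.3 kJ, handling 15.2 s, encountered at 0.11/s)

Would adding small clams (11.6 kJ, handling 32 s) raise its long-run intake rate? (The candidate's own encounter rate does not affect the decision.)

Current rate: (0.13×20.2 + 0.11×25.3)/(1 + 0.13×6.63 + 0.11×15.2) = 1.531 kJ/s.
small clams: E/h = 11.6/32 = 0.3625 kJ/s.
Since 0.3625 < R, time spent handling small clams is better spent searching.

No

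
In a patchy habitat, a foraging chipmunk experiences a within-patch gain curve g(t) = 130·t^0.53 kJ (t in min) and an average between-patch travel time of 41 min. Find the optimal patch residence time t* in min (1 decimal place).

46.2 min

Optimal t* satisfies g'(t*) = g(t*)/(T + t*).
g'(t) = 0.53·130·t^-0.47. Setting 0.53·130·t^-0.47 = 130·t^0.53/(41+t) gives 0.53(41+t) = t, so 0.47·t = 0.53×41.
t* = 0.53×41/0.47 = 46.23 min.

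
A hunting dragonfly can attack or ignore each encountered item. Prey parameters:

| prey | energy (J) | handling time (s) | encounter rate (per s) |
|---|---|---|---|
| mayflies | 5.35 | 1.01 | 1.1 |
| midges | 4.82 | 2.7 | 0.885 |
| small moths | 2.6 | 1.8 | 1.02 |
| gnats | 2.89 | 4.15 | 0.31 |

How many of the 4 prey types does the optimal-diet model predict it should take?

Profitabilities (E/h, J/s): mayflies 5.3, midges 1.79, small moths 1.44, gnats 0.696. Add prey in this order while the next type's profitability exceeds the intake rate on those already taken.
Rate on top 1: 2.788. midges: 1.79 < 2.788 → exclude; stop.
Optimal diet: mayflies — 1 of 4 types.

1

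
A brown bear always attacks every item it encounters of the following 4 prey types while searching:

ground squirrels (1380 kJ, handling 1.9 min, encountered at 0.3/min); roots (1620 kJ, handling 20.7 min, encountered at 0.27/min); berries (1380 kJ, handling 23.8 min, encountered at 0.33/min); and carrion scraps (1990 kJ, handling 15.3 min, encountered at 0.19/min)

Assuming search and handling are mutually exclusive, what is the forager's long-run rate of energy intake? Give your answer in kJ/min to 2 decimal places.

94.02 kJ/min

R = Σλ_iE_i / (1 + Σλ_ih_i)
Numerator: 0.3×1380 + 0.27×1620 + 0.33×1380 + 0.19×1990 = 1685
Denominator: 1 + 0.3×1.9 + 0.27×20.7 + 0.33×23.8 + 0.19×15.3 = 17.92
R = 1685/17.92 = 94.02 kJ/min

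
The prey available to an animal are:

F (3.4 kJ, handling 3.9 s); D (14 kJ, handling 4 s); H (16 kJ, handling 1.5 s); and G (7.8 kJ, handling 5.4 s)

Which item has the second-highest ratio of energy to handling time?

D

Profitability E/h (kJ/s): F = 3.4/3.9 = 0.872, D = 14/4 = 3.5, H = 16/1.5 = 10.7, G = 7.8/5.4 = 1.44.
Ranked: H > D > G > F.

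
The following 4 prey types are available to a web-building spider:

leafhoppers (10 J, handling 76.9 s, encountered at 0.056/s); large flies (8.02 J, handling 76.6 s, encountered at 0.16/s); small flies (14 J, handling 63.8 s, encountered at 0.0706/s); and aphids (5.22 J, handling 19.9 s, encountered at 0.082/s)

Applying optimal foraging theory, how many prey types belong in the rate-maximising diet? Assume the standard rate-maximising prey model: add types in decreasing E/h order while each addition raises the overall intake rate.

2

E/h in descending order: aphids 0.262, small flies 0.219, leafhoppers 0.13, large flies 0.105 J/s. The optimal diet is the largest prefix of this list for which every included type satisfies E_i/h_i > R on the types above it.
Rate on top 1: 0.1626. small flies: 0.219 > 0.1626 → include.
Rate on top 2: 0.1985. leafhoppers: 0.13 < 0.1985 → exclude; stop.
Optimal diet: aphids, small flies — 2 of 4 types.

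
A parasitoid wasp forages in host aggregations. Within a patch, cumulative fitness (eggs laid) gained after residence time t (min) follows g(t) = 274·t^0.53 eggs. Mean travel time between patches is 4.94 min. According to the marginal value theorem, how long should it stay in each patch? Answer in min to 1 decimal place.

By the marginal value theorem, leave when the instantaneous gain rate g'(t) equals the habitat-wide average g(t)/(T + t).
g'(t) = 0.53·274·t^-0.47. Setting 0.53·274·t^-0.47 = 274·t^0.53/(4.94+t) gives 0.53(4.94+t) = t, so 0.47·t = 0.53×4.94.
t* = 0.53×4.94/0.47 = 5.571 min.

5.6 min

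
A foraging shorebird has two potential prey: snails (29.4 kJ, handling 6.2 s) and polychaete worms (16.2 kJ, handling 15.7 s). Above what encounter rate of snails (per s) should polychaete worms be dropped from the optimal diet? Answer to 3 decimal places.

At the threshold, the rate on snails alone equals the profitability of polychaete worms: λ·29.4/(1 + λ·6.2) = 16.2/15.7 = 1.032.
Rearranging, λ(29.4 − 1.032×6.2) = 1.032, so λ = 1.032/23 = 0.04486 per s.

0.045 per s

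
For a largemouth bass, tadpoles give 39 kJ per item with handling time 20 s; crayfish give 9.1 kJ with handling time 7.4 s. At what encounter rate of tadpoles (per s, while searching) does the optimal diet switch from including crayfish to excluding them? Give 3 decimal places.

0.085 per s

The zero-one rule: include crayfish iff E₂/h₂ > λE₁/(1+λh₁). Equality gives the switch point.
λE₁h₂ = E₂ + λE₂h₁ ⇒ λ = E₂/(E₁h₂ − E₂h₁) = 9.1/(288.6 − 182) = 0.08537 per s.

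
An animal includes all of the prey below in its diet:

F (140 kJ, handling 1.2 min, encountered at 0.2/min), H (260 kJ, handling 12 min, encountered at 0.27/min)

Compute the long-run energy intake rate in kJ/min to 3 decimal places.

21.920 kJ/min

R = Σλ_iE_i / (1 + Σλ_ih_i)
Numerator: 0.2×140 + 0.27×260 = 98.2
Denominator: 1 + 0.2×1.2 + 0.27×12 = 4.48
R = 98.2/4.48 = 21.92 kJ/min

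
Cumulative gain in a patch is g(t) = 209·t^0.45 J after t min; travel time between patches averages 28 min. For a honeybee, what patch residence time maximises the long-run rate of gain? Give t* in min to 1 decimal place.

Maximise g(t)/(T+t): set derivative to zero → g'(t)(T+t) = g(t).
g'(t) = 0.45·209·t^-0.55. Setting 0.45·209·t^-0.55 = 209·t^0.45/(28+t) gives 0.45(28+t) = t, so 0.55·t = 0.45×28.
t* = 0.45×28/0.55 = 22.91 min.

22.9 min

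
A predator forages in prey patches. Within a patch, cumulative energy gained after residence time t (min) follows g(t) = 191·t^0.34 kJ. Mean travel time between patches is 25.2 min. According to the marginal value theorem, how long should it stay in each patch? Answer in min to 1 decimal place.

By the marginal value theorem, leave when the instantaneous gain rate g'(t) equals the habitat-wide average g(t)/(T + t).
g'(t) = 0.34·191·t^-0.66. Setting 0.34·191·t^-0.66 = 191·t^0.34/(25.2+t) gives 0.34(25.2+t) = t, so 0.66·t = 0.34×25.2.
t* = 0.34×25.2/0.66 = 12.98 min.

13.0 min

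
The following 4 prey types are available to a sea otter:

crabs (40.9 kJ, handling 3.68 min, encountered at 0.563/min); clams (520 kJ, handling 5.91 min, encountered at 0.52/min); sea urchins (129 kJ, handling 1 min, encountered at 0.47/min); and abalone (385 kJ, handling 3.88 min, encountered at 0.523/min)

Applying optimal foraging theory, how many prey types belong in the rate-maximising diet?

3

E/h in descending order: sea urchins 129, abalone 99.2, clams 88, crabs 11.1 kJ/min. The optimal diet is the largest prefix of this list for which every included type satisfies E_i/h_i > R on the types above it.
Rate on top 1: 41.24. abalone: 99.2 > 41.24 → include.
Rate on top 2: 74.87. clams: 88 > 74.87 → include.
Rate on top 3: 81. crabs: 11.1 < 81 → exclude; stop.
Optimal diet: sea urchins, abalone, clams — 3 of 4 types.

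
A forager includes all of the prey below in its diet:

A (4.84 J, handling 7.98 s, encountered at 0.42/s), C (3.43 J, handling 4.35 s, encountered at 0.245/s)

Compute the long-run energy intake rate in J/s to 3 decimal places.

0.530 J/s

R = Σλ_iE_i / (1 + Σλ_ih_i)
Numerator: 0.42×4.84 + 0.245×3.43 = 2.873
Denominator: 1 + 0.42×7.98 + 0.245×4.35 = 5.417
R = 2.873/5.417 = 0.5304 J/s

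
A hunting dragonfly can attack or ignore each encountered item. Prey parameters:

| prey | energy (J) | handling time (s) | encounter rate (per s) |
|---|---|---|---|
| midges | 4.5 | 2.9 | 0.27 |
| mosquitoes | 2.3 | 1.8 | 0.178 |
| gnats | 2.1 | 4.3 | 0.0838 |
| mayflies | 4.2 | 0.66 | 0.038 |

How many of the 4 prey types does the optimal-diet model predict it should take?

Rank by E/h (J/s): mayflies 6.36, midges 1.55, mosquitoes 1.28, gnats 0.488. Include each in turn until the next type's E/h falls below the running intake rate.
Rate on top 1: 0.1557. midges: 1.55 > 0.1557 → include.
Rate on top 2: 0.7603. mosquitoes: 1.28 > 0.7603 → include.
Rate on top 3: 0.8382. gnats: 0.488 < 0.8382 → exclude; stop.
Optimal diet: mayflies, midges, mosquitoes — 3 of 4 types.

3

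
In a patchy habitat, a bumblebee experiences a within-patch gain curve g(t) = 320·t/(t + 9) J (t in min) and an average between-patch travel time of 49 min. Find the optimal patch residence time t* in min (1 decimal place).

Optimal t* satisfies g'(t*) = g(t*)/(T + t*).
g'(t) = 320·9/(t + 9)². Setting 320·9/(t+9)² = 320t/[(t+9)(49+t)] gives 9(49+t) = t(t+9), so t² = 9×49 = 441.
t* = √441 = 21 min.

21.0 min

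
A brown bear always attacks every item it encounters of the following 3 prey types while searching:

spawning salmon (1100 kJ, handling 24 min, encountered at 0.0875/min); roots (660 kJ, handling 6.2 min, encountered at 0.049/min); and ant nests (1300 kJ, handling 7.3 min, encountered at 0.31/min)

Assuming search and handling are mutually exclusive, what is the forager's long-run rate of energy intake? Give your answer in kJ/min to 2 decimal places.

93.81 kJ/min

R = (0.0875×1100 + 0.049×660 + 0.31×1300) / (1 + 0.0875×24 + 0.049×6.2 + 0.31×7.3) = 531.6/5.667 = 93.81 kJ/min.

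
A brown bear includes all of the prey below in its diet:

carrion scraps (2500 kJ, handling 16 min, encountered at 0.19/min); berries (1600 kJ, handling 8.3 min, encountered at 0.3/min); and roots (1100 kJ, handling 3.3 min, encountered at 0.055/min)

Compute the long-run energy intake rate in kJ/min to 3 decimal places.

Energy encountered per unit search time: 0.19×2500 + 0.3×1600 + 0.055×1100 = 1016 kJ/min.
Handling time per unit search time: 0.19×16 + 0.3×8.3 + 0.055×3.3 = 5.712.
Rate = 1016/(1 + 5.712) = 151.3 kJ/min.

151.307 kJ/min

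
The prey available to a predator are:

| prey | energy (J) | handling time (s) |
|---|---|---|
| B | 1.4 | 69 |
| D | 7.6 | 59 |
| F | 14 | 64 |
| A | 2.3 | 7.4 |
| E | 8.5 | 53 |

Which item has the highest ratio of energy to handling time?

Profitability E/h (J/s): B = 1.4/69 = 0.0203, D = 7.6/59 = 0.129, F = 14/64 = 0.219, A = 2.3/7.4 = 0.311, E = 8.5/53 = 0.16.
Ranked: A > F > E > D > B.

A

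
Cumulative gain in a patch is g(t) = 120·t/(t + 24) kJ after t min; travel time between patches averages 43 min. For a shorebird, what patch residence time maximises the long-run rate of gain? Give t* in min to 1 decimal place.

32.1 min

Optimal t* satisfies g'(t*) = g(t*)/(T + t*).
g'(t) = 120·24/(t + 24)². Setting 120·24/(t+24)² = 120t/[(t+24)(43+t)] gives 24(43+t) = t(t+24), so t² = 24×43 = 1032.
t* = √1032 = 32.12 min.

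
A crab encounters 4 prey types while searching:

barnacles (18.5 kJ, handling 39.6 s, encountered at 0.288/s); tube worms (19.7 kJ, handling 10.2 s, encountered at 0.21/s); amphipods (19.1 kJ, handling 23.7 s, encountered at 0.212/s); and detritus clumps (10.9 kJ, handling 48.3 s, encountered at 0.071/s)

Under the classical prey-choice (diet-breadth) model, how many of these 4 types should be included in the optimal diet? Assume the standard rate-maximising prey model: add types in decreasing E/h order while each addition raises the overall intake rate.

Profitabilities (E/h, kJ/s): tube worms 1.93, amphipods 0.806, barnacles 0.467, detritus clumps 0.226. Add prey in this order while the next type's profitability exceeds the intake rate on those already taken.
Rate on top 1: 1.317. amphipods: 0.806 < 1.317 → exclude; stop.
Optimal diet: tube worms — 1 of 4 types.

1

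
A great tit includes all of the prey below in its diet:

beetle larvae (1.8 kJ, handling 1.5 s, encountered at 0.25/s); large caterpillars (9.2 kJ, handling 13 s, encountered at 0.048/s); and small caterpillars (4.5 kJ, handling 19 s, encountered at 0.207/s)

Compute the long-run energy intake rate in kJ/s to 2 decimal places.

0.31 kJ/s

R = Σλ_iE_i / (1 + Σλ_ih_i)
Numerator: 0.25×1.8 + 0.048×9.2 + 0.207×4.5 = 1.823
Denominator: 1 + 0.25×1.5 + 0.048×13 + 0.207×19 = 5.932
R = 1.823/5.932 = 0.3073 kJ/s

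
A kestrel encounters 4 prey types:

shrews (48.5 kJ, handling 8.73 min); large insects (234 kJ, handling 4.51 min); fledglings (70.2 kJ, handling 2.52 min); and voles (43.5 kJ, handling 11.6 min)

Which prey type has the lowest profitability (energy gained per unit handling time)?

voles

In descending order of E/h:
large insects: 234/4.51 = 51.9 kJ/min
fledglings: 70.2/2.52 = 27.9 kJ/min
shrews: 48.5/8.73 = 5.56 kJ/min
voles: 43.5/11.6 = 3.75 kJ/min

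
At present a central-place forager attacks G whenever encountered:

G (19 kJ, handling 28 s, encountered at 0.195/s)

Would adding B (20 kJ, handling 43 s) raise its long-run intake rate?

On G alone, R = ΣλE/(1+Σλh) = 3.705/6.46 = 0.5735 kJ/s.
Profitability of B: 20/43 = 0.4651 kJ/s.
0.4651 < 0.5735, so adding B would lower the average — exclude it.

No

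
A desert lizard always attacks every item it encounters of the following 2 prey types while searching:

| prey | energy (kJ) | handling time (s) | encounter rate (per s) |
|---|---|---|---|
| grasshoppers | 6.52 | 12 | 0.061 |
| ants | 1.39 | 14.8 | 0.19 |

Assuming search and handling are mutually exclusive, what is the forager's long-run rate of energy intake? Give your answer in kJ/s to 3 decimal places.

R = (0.061×6.52 + 0.19×1.39) / (1 + 0.061×12 + 0.19×14.8) = 0.6618/4.544 = 0.1456 kJ/s.

0.146 kJ/s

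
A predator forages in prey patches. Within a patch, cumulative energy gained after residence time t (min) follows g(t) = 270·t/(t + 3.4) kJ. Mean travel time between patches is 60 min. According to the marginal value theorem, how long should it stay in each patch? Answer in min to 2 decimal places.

Optimal t* satisfies g'(t*) = g(t*)/(T + t*).
g'(t) = 270·3.4/(t + 3.4)². Setting 270·3.4/(t+3.4)² = 270t/[(t+3.4)(60+t)] gives 3.4(60+t) = t(t+3.4), so t² = 3.4×60 = 204.
t* = √204 = 14.28 min.

14.28 min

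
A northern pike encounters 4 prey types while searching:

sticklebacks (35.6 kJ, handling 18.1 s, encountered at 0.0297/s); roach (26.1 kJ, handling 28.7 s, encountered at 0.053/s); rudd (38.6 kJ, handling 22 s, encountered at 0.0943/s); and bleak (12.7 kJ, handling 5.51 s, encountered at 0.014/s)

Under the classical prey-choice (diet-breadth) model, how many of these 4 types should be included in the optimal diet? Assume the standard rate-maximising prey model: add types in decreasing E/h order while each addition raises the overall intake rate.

3

Profitabilities (E/h, kJ/s): bleak 2.3, sticklebacks 1.97, rudd 1.75, roach 0.909. Add prey in this order while the next type's profitability exceeds the intake rate on those already taken.
Rate on top 1: 0.1651. sticklebacks: 1.97 > 0.1651 → include.
Rate on top 2: 0.7649. rudd: 1.75 > 0.7649 → include.
Rate on top 3: 1.321. roach: 0.909 < 1.321 → exclude; stop.
Optimal diet: bleak, sticklebacks, rudd — 3 of 4 types.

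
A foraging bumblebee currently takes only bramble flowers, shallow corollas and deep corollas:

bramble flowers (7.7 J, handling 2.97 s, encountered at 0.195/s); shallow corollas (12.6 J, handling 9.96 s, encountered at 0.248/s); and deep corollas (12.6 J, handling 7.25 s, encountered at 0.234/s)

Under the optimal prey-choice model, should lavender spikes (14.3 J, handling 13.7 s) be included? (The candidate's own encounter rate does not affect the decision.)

No

Intake rate on the current diet: R = (0.195×7.7 + 0.248×12.6 + 0.234×12.6) / (1 + 0.195×2.97 + 0.248×9.96 + 0.234×7.25) = 7.575/5.746 = 1.318 J/s.
Profitability of lavender spikes: 14.3/13.7 = 1.044 J/s.
1.044 < 1.318, so adding lavender spikes would lower the average — exclude it.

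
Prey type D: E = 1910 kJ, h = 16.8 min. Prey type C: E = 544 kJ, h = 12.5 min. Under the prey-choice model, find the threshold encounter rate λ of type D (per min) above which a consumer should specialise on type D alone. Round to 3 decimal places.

0.037 per min

Drop type C once their profitability E₂/h₂ falls below the rate achievable on type D alone: E₂/h₂ = λE₁/(1 + λh₁).
Solve for λ: λE₁h₂ = E₂(1 + λh₁) → λ(E₁h₂ − E₂h₁) = E₂ → λ = E₂/(E₁h₂ − E₂h₁).
λ = 544/(1910×12.5 − 544×16.8) = 544/1.474e+04 = 0.03692 per min.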